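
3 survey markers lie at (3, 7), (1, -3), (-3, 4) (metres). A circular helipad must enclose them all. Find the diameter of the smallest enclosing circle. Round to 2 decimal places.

10.21

Call the three points A, B, C in the order given.
Side lengths²: AB² = 104, AC² = 45, BC² = 65.
Since AB² = 104 < 65 + 45 = 110, the triangle is acute, so the smallest enclosing circle is the circumcircle.
Circumcentre = (31/18, 37/18), r² = 4225/162.
Diameter = 2r = 2√(4225/162) ≈ 10.21.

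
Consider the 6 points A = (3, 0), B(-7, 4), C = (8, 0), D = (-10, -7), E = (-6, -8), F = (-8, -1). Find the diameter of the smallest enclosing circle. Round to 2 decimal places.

19.31

The farthest pair is C–D with squared distance 373. The circle on this segment as diameter has centre (-1, -3.5) and r² = 373/4 = 93.25.
Check A: distance² to centre = 28.25 ≤ 93.25, so it lies inside.
All remaining points lie in this disk, and no smaller disk contains both endpoints, so this is the minimum enclosing circle.
Diameter = 2r = 2√(93.25) ≈ 19.31.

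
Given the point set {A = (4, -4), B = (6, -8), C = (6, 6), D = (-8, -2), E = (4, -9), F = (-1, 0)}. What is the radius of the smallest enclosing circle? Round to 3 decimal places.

8.771

The minimum enclosing circle is determined by three boundary points: B, C, D.
Their circumcentre is (5/7, -1) with r² = 3770/49.
The farthest remaining point E is at distance² 3665/49 ≤ 3770/49.
r = √(3770/49) ≈ 8.771.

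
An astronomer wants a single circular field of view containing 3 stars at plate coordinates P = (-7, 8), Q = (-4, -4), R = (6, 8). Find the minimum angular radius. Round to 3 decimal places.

8.051

Side lengths²: PQ² = 153, PR² = 169, QR² = 244.
Since QR² = 244 < 169 + 153 = 322, the triangle is acute, so the smallest enclosing circle is the circumcircle.
Circumcentre = (-0.5, 3.25), r² = 64.8125.
r = √(64.8125) ≈ 8.051.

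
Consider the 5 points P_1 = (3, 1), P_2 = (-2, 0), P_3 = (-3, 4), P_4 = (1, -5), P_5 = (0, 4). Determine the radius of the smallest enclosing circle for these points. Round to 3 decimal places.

4.924

The minimum enclosing circle of a finite set is fixed by two of the points (as a diameter) or three (as a circumcircle).
The farthest pair is P_3–P_4 with squared distance 97. The circle on this segment as diameter has centre (-1, -0.5) and r² = 97/4 = 24.25.
Check P_1: distance² to centre = 18.25 ≤ 24.25, so it lies inside.
All remaining points lie in this disk, and no smaller disk contains both endpoints, so this is the minimum enclosing circle.
r = √(24.25) ≈ 4.924.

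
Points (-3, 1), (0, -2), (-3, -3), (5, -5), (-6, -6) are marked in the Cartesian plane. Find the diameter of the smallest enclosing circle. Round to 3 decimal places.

The minimum enclosing circle of a finite set is fixed by two of the points (as a diameter) or three (as a circumcircle).
The minimum enclosing circle is determined by three boundary points: (-3, 1), (5, -5), (-6, -6).
Their circumcentre is (-23/37, -154/37) with r² = 44225/1369.
The farthest remaining point (-3, -3) is at distance² 9593/1369 ≤ 44225/1369.
Diameter = 2r = 2√(44225/1369) ≈ 11.367.

11.367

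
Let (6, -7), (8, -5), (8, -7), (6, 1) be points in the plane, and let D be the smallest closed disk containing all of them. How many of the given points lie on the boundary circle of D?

3

By Welzl's lemma the MEC is supported by two points (diametrically opposite) or three points (on a circumcircle).
The farthest pair is (8, -7)–(6, 1) with squared distance 68. The circle on this segment as diameter has centre (7, -3) and r² = 68/4 = 17.
Check (6, -7): distance² to centre = 17 ≤ 17, so it lies inside.
All remaining points lie in this disk, and no smaller disk contains both endpoints, so this is the minimum enclosing circle.
The points at distance exactly r from the centre are (6, -7), (8, -7), (6, 1) — 3 points.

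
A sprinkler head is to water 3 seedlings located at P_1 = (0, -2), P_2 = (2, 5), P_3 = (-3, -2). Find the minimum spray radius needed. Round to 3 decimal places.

Side lengths²: P_1P_2² = 53, P_1P_3² = 9, P_2P_3² = 74.
Since P_2P_3² = 74 ≥ 53 + 9 = 62, the angle opposite P_2P_3 is not acute, so the smallest enclosing circle has P_2P_3 as diameter.
Centre = midpoint of P_2P_3 = (-0.5, 1.5), r² = 74/4 = 18.5.
r = √(18.5) ≈ 4.301.

4.301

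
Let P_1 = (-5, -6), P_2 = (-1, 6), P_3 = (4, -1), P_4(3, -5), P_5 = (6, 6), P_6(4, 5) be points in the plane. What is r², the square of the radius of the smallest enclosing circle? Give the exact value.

66.25

The farthest pair is P_1–P_5 with squared distance 265. The circle on this segment as diameter has centre (0.5, 0) and r² = 265/4 = 66.25.
Check P_2: distance² to centre = 38.25 ≤ 66.25, so it lies inside.
All remaining points lie in this disk, and no smaller disk contains both endpoints, so this is the minimum enclosing circle.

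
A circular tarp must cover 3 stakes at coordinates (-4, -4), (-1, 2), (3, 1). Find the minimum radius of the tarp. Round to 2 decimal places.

4.30

Call the three points A, B, C in the order given.
Side lengths²: AB² = 45, AC² = 74, BC² = 17.
Since AC² = 74 ≥ 45 + 17 = 62, the angle opposite AC is not acute, so the smallest enclosing circle has AC as diameter.
Centre = midpoint of AC = (-0.5, -1.5), r² = 74/4 = 18.5.
r = √(18.5) ≈ 4.30.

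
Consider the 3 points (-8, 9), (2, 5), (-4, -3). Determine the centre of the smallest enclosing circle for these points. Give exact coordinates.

Call the three points A, B, C in the order given.
Side lengths²: AB² = 116, AC² = 160, BC² = 100.
Since AC² = 160 < 116 + 100 = 216, the triangle is acute, so the smallest enclosing circle is the circumcircle.
Circumcentre = (-57/13, 46/13), r² = 7250/169.
Centre = (-57/13, 46/13).

(-57/13, 46/13)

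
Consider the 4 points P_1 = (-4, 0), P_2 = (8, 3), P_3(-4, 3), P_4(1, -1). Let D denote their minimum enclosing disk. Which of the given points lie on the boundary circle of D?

P_1, P_2, P_3

By Welzl's lemma the MEC is supported by two points (diametrically opposite) or three points (on a circumcircle).
The farthest pair is P_1–P_2 with squared distance 153. The circle on this segment as diameter has centre (2, 1.5) and r² = 153/4 = 38.25.
Check P_3: distance² to centre = 38.25 ≤ 38.25, so it lies inside.
All remaining points lie in this disk, and no smaller disk contains both endpoints, so this is the minimum enclosing circle.
The points at distance exactly r from the centre are P_1, P_2, P_3 — 3 points.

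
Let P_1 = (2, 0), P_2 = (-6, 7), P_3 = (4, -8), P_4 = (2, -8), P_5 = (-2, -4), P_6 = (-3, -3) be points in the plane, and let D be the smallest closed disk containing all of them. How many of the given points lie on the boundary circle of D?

A smallest enclosing disk is always determined by at most three of the input points on its boundary.
The farthest pair is P_2–P_3 with squared distance 325. The circle on this segment as diameter has centre (-1, -0.5) and r² = 325/4 = 81.25.
Check P_1: distance² to centre = 9.25 ≤ 81.25, so it lies inside.
All remaining points lie in this disk, and no smaller disk contains both endpoints, so this is the minimum enclosing circle.
The points at distance exactly r from the centre are P_2, P_3 — 2 points.

2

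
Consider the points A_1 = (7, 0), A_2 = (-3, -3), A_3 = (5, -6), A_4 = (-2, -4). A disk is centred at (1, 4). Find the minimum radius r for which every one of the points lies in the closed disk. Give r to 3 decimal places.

10.770

The required radius is the distance from (1, 4) to the farthest point.
Squared distances: 52, 65, 116, 73.
Maximum is 116, attained at A_3.
r = √116 ≈ 10.770.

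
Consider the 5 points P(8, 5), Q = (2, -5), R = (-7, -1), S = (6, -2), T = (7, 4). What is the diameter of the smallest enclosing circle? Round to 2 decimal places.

16.16

A smallest enclosing disk is always determined by at most three of the input points on its boundary.
The farthest pair is P–R with squared distance 261. The circle on this segment as diameter has centre (0.5, 2) and r² = 261/4 = 65.25.
Check Q: distance² to centre = 51.25 ≤ 65.25, so it lies inside.
All remaining points lie in this disk, and no smaller disk contains both endpoints, so this is the minimum enclosing circle.
Diameter = 2r = 2√(65.25) ≈ 16.16.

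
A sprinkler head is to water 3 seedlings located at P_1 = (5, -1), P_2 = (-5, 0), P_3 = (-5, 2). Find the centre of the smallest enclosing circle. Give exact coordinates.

(0, 0.5)

Side lengths²: P_1P_2² = 101, P_1P_3² = 109, P_2P_3² = 4.
Since P_1P_3² = 109 ≥ 101 + 4 = 105, the angle opposite P_1P_3 is not acute, so the smallest enclosing circle has P_1P_3 as diameter.
Centre = midpoint of P_1P_3 = (0, 0.5), r² = 109/4 = 27.25.
Centre = (0, 0.5).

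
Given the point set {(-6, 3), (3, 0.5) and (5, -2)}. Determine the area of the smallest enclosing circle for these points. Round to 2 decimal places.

Call the three points A, B, C in the order given.
Side lengths²: AB² = 87.25, AC² = 146, BC² = 10.25.
Since AC² = 146 ≥ 87.25 + 10.25 = 97.5, the angle opposite AC is not acute, so the smallest enclosing circle has AC as diameter.
Centre = midpoint of AC = (-0.5, 0.5), r² = 146/4 = 36.5.
Area = π·r² = π·36.5 ≈ 114.67.

114.67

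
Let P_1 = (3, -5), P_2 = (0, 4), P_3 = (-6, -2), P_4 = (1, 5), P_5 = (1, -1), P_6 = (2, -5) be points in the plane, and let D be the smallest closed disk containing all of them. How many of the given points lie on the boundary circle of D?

3

The minimum enclosing circle of a finite set is fixed by two of the points (as a diameter) or three (as a circumcircle).
The minimum enclosing circle is determined by three boundary points: P_1, P_3, P_4.
Their circumcentre is (-0.5, -0.5) with r² = 32.5.
The farthest remaining point P_6 is at distance² 26.5 ≤ 32.5.
The points at distance exactly r from the centre are P_1, P_3, P_4 — 3 points.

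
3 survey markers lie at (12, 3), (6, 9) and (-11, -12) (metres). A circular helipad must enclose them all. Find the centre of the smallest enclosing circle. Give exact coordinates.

Call the three points A, B, C in the order given.
Side lengths²: AB² = 72, AC² = 754, BC² = 730.
Since AC² = 754 < 730 + 72 = 802, the triangle is acute, so the smallest enclosing circle is the circumcircle.
Circumcentre = (-11/38, -125/38), r² = 137605/722.
Centre = (-11/38, -125/38).

(-11/38, -125/38)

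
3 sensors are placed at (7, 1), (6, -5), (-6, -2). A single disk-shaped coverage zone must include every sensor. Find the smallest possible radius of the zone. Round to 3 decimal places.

6.692

Call the three points A, B, C in the order given.
Side lengths²: AB² = 37, AC² = 178, BC² = 153.
Since AC² = 178 < 153 + 37 = 190, the triangle is acute, so the smallest enclosing circle is the circumcircle.
Circumcentre = (0.62, -1.02), r² = 44.7848.
r = √(44.7848) ≈ 6.692.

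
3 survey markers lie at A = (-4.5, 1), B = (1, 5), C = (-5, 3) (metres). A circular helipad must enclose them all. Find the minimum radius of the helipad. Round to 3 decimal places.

3.400

Side lengths²: AB² = 46.25, AC² = 4.25, BC² = 40.
Since AB² = 46.25 ≥ 40 + 4.25 = 44.25, the angle opposite AB is not acute, so the smallest enclosing circle has AB as diameter.
Centre = midpoint of AB = (-1.75, 3), r² = 46.25/4 = 11.5625.
r = √(11.5625) ≈ 3.400.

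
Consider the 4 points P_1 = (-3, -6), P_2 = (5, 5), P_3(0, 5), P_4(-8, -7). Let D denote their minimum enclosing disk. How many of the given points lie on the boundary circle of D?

2

The farthest pair is P_2–P_4 with squared distance 313. The circle on this segment as diameter has centre (-1.5, -1) and r² = 313/4 = 78.25.
Check P_1: distance² to centre = 27.25 ≤ 78.25, so it lies inside.
All remaining points lie in this disk, and no smaller disk contains both endpoints, so this is the minimum enclosing circle.
The points at distance exactly r from the centre are P_2, P_4 — 2 points.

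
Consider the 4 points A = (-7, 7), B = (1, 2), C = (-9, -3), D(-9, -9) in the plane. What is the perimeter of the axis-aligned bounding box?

52

Width = max x − min x = 1 − (-9) = 10.
Height = max y − min y = 7 − (-9) = 16.
Perimeter = 2(10 + 16) = 52.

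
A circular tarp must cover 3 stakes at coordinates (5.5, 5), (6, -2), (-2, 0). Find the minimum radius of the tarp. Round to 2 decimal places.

4.74

Call the three points A, B, C in the order given.
Side lengths²: AB² = 49.25, AC² = 81.25, BC² = 68.
Since AC² = 81.25 < 68 + 49.25 = 117.25, the triangle is acute, so the smallest enclosing circle is the circumcircle.
Circumcentre = (113/44, 14/11), r² = 43537/1936.
r = √(43537/1936) ≈ 4.74.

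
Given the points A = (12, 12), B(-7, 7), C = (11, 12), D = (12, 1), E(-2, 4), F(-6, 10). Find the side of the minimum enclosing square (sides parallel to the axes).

19

The bounding box has width 19 and height 11.
An axis-aligned square enclosing the set must have side ≥ max(width, height).
So the minimum side is max(19, 11) = 19.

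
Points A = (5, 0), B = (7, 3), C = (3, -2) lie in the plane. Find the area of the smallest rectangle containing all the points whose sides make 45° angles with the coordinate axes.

4.5

In coordinates u = x + y, v = x − y the rectangle is axis-aligned; the map (x,y)→(u,v) scales areas by 2.
u-values: 5, 10, 1; range = 10 − 1 = 9.
v-values: 5, 4, 5; range = 5 − 4 = 1.
Area = (9 × 1) / 2 = 4.5.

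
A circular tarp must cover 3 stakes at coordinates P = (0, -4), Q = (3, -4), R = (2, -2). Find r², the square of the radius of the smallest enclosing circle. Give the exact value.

Side lengths²: PQ² = 9, PR² = 8, QR² = 5.
Since PQ² = 9 < 8 + 5 = 13, the triangle is acute, so the smallest enclosing circle is the circumcircle.
Circumcentre = (1.5, -3.5), r² = 2.5.

2.5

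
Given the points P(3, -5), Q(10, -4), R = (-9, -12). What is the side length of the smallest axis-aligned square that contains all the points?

The bounding box has width 19 and height 8.
An axis-aligned square enclosing the set must have side ≥ max(width, height).
So the minimum side is max(19, 8) = 19.

19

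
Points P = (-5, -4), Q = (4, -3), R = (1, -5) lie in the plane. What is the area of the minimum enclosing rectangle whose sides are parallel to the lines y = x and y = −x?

40

In coordinates u = x + y, v = x − y the rectangle is axis-aligned; the map (x,y)→(u,v) scales areas by 2.
u-values: -9, 1, -4; range = 1 − (-9) = 10.
v-values: -1, 7, 6; range = 7 − (-1) = 8.
Area = (10 × 8) / 2 = 40.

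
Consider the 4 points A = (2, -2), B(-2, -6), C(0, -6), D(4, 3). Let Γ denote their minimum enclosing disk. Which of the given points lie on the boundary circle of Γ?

B, D

By Welzl's lemma the MEC is supported by two points (diametrically opposite) or three points (on a circumcircle).
The farthest pair is B–D with squared distance 117. The circle on this segment as diameter has centre (1, -1.5) and r² = 117/4 = 29.25.
Check A: distance² to centre = 1.25 ≤ 29.25, so it lies inside.
All remaining points lie in this disk, and no smaller disk contains both endpoints, so this is the minimum enclosing circle.
The points at distance exactly r from the centre are B, D — 2 points.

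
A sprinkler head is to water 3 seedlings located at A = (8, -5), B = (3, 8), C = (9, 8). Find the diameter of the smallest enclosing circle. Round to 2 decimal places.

13.97

Side lengths²: AB² = 194, AC² = 170, BC² = 36.
Since AB² = 194 < 170 + 36 = 206, the triangle is acute, so the smallest enclosing circle is the circumcircle.
Circumcentre = (6, 22/13), r² = 8245/169.
Diameter = 2r = 2√(8245/169) ≈ 13.97.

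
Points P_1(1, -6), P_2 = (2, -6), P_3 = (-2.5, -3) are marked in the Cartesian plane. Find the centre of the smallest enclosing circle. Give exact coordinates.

(-0.25, -4.5)

Side lengths²: P_1P_2² = 1, P_1P_3² = 21.25, P_2P_3² = 29.25.
Since P_2P_3² = 29.25 ≥ 21.25 + 1 = 22.25, the angle opposite P_2P_3 is not acute, so the smallest enclosing circle has P_2P_3 as diameter.
Centre = midpoint of P_2P_3 = (-0.25, -4.5), r² = 29.25/4 = 7.3125.
Centre = (-0.25, -4.5).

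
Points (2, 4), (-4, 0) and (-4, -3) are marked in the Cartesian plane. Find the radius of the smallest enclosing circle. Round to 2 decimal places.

4.61

Call the three points A, B, C in the order given.
Side lengths²: AB² = 52, AC² = 85, BC² = 9.
Since AC² = 85 ≥ 52 + 9 = 61, the angle opposite AC is not acute, so the smallest enclosing circle has AC as diameter.
Centre = midpoint of AC = (-1, 0.5), r² = 85/4 = 21.25.
r = √(21.25) ≈ 4.61.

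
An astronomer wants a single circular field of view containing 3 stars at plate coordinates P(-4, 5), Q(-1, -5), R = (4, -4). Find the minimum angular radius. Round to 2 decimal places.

Side lengths²: PQ² = 109, PR² = 145, QR² = 26.
Since PR² = 145 ≥ 109 + 26 = 135, the angle opposite PR is not acute, so the smallest enclosing circle has PR as diameter.
Centre = midpoint of PR = (0, 0.5), r² = 145/4 = 36.25.
r = √(36.25) ≈ 6.02.

6.02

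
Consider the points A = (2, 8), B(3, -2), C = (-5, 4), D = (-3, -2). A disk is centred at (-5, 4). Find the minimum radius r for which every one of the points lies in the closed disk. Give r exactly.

10

The required radius is the distance from (-5, 4) to the farthest point.
Squared distances: 65, 100, 0, 40.
Maximum is 100, attained at B.
r = √100 = 10.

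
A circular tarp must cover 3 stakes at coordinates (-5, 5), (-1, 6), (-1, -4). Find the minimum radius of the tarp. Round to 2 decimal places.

Call the three points A, B, C in the order given.
Side lengths²: AB² = 17, AC² = 97, BC² = 100.
Since BC² = 100 < 97 + 17 = 114, the triangle is acute, so the smallest enclosing circle is the circumcircle.
Circumcentre = (-1.875, 1), r² = 25.765625.
r = √(25.765625) ≈ 5.08.

5.08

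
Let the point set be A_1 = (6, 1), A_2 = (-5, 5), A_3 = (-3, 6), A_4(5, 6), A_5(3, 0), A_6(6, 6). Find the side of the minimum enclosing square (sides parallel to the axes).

The bounding box has width 11 and height 6.
An axis-aligned square enclosing the set must have side ≥ max(width, height).
So the minimum side is max(11, 6) = 11.

11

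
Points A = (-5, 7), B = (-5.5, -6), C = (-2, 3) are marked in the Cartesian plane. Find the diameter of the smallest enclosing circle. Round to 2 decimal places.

Side lengths²: AB² = 169.25, AC² = 25, BC² = 93.25.
Since AB² = 169.25 ≥ 93.25 + 25 = 118.25, the angle opposite AB is not acute, so the smallest enclosing circle has AB as diameter.
Centre = midpoint of AB = (-5.25, 0.5), r² = 169.25/4 = 42.3125.
Diameter = 2r = 2√(42.3125) ≈ 13.01.

13.01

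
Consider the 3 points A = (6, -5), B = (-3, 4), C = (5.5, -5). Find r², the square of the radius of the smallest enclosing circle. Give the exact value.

40.5

Side lengths²: AB² = 162, AC² = 0.25, BC² = 153.25.
Since AB² = 162 ≥ 153.25 + 0.25 = 153.5, the angle opposite AB is not acute, so the smallest enclosing circle has AB as diameter.
Centre = midpoint of AB = (1.5, -0.5), r² = 162/4 = 40.5.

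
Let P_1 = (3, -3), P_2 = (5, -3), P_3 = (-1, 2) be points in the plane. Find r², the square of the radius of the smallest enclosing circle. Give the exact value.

Side lengths²: P_1P_2² = 4, P_1P_3² = 41, P_2P_3² = 61.
Since P_2P_3² = 61 ≥ 41 + 4 = 45, the angle opposite P_2P_3 is not acute, so the smallest enclosing circle has P_2P_3 as diameter.
Centre = midpoint of P_2P_3 = (2, -0.5), r² = 61/4 = 15.25.

15.25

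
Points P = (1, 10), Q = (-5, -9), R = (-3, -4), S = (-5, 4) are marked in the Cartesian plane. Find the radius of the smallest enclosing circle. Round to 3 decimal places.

The farthest pair is P–Q with squared distance 397. The circle on this segment as diameter has centre (-2, 0.5) and r² = 397/4 = 99.25.
Check R: distance² to centre = 21.25 ≤ 99.25, so it lies inside.
All remaining points lie in this disk, and no smaller disk contains both endpoints, so this is the minimum enclosing circle.
r = √(99.25) ≈ 9.962.

9.962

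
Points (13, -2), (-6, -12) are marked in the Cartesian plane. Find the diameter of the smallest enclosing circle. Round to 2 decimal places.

The smallest circle enclosing two points has them as diameter endpoints.
Centre = midpoint = (3.5, -7); r² = |(13, -2)−(-6, -12)|²/4 = 461/4 = 115.25.
Diameter = 2r = 2√(115.25) ≈ 21.47.

21.47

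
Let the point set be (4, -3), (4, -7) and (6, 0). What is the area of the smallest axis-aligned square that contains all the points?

The bounding box has width 2 and height 7.
An axis-aligned square enclosing the set must have side ≥ max(width, height).
So the minimum side is max(2, 7) = 7.
Area = 7² = 49.

49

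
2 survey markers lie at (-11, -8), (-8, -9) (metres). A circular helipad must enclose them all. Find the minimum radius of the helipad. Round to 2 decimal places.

The smallest circle enclosing two points has them as diameter endpoints.
Centre = midpoint = (-9.5, -8.5); r² = |(-11, -8)−(-8, -9)|²/4 = 10/4 = 2.5.
r = √(2.5) ≈ 1.58.

1.58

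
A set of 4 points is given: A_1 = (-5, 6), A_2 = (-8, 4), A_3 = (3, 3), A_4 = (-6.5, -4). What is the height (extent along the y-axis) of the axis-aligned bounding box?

max y = 6, min y = -4, so height = 10.

10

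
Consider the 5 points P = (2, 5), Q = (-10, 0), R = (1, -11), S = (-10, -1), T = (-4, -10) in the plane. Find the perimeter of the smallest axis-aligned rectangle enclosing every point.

Width = max x − min x = 2 − (-10) = 12.
Height = max y − min y = 5 − (-11) = 16.
Perimeter = 2(12 + 16) = 56.

56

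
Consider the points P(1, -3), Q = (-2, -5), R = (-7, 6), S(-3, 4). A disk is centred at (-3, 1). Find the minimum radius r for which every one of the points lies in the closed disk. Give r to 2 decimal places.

6.40

The required radius is the distance from (-3, 1) to the farthest point.
Squared distances: 32, 37, 41, 9.
Maximum is 41, attained at R.
r = √41 ≈ 6.40.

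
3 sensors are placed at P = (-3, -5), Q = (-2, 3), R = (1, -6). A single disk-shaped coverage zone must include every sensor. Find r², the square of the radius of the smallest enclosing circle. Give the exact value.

Side lengths²: PQ² = 65, PR² = 17, QR² = 90.
Since QR² = 90 ≥ 65 + 17 = 82, the angle opposite QR is not acute, so the smallest enclosing circle has QR as diameter.
Centre = midpoint of QR = (-0.5, -1.5), r² = 90/4 = 22.5.

22.5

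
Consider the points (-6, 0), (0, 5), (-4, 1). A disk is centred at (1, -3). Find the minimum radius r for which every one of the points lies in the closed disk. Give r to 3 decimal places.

The required radius is the distance from (1, -3) to the farthest point.
Squared distances: 58, 65, 41.
Maximum is 65, attained at (0, 5).
r = √65 ≈ 8.062.

8.062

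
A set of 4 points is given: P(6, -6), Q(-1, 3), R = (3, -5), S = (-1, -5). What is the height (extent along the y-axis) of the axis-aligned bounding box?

max y = 3, min y = -6, so height = 9.

9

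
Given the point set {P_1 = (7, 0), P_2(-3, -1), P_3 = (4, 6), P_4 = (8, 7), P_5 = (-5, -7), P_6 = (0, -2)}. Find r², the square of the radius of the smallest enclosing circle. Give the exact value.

By Welzl's lemma the MEC is supported by two points (diametrically opposite) or three points (on a circumcircle).
The farthest pair is P_4–P_5 with squared distance 365. The circle on this segment as diameter has centre (1.5, 0) and r² = 365/4 = 91.25.
Check P_1: distance² to centre = 30.25 ≤ 91.25, so it lies inside.
All remaining points lie in this disk, and no smaller disk contains both endpoints, so this is the minimum enclosing circle.

91.25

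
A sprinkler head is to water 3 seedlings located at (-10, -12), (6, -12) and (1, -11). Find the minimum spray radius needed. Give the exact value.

Call the three points A, B, C in the order given.
Side lengths²: AB² = 256, AC² = 122, BC² = 26.
Since AB² = 256 ≥ 122 + 26 = 148, the angle opposite AB is not acute, so the smallest enclosing circle has AB as diameter.
Centre = midpoint of AB = (-2, -12), r² = 256/4 = 64.
r = √64 = 8.

8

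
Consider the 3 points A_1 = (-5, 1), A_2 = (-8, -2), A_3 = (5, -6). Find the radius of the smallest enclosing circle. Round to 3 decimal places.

Side lengths²: A_1A_2² = 18, A_1A_3² = 149, A_2A_3² = 185.
Since A_2A_3² = 185 ≥ 149 + 18 = 167, the angle opposite A_2A_3 is not acute, so the smallest enclosing circle has A_2A_3 as diameter.
Centre = midpoint of A_2A_3 = (-1.5, -4), r² = 185/4 = 46.25.
r = √(46.25) ≈ 6.801.

6.801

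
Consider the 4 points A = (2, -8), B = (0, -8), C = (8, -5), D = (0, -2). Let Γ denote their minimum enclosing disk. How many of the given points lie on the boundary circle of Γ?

3

The minimum enclosing circle is determined by three boundary points: B, C, D.
Their circumcentre is (3.4375, -5) with r² = 20.81640625.
The farthest remaining point A is at distance² 11.06640625 ≤ 20.81640625.
The points at distance exactly r from the centre are B, C, D — 3 points.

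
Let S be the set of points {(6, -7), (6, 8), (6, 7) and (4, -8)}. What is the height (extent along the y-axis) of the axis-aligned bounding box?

16

max y = 8, min y = -8, so height = 16.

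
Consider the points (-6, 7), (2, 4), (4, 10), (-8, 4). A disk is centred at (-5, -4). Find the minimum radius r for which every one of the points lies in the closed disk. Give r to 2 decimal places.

16.64

The required radius is the distance from (-5, -4) to the farthest point.
Squared distances: 122, 113, 277, 73.
Maximum is 277, attained at (4, 10).
r = √277 ≈ 16.64.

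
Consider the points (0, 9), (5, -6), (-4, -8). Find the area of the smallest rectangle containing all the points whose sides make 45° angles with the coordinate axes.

210

In coordinates u = x + y, v = x − y the rectangle is axis-aligned; the map (x,y)→(u,v) scales areas by 2.
u-values: 9, -1, -12; range = 9 − (-12) = 21.
v-values: -9, 11, 4; range = 11 − (-9) = 20.
Area = (21 × 20) / 2 = 210.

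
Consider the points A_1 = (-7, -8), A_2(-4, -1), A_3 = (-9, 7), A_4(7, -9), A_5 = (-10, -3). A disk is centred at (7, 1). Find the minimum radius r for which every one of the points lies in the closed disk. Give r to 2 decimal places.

The required radius is the distance from (7, 1) to the farthest point.
Squared distances: 277, 125, 292, 100, 305.
Maximum is 305, attained at A_5.
r = √305 ≈ 17.46.

17.46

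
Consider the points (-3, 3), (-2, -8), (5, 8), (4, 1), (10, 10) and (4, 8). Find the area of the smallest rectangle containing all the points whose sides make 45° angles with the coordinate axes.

180

In coordinates u = x + y, v = x − y the rectangle is axis-aligned; the map (x,y)→(u,v) scales areas by 2.
u-values: 0, -10, 13, 5, 20, 12; range = 20 − (-10) = 30.
v-values: -6, 6, -3, 3, 0, -4; range = 6 − (-6) = 12.
Area = (30 × 12) / 2 = 180.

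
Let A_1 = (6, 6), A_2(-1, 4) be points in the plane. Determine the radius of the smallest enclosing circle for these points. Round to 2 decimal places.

The smallest circle enclosing two points has them as diameter endpoints.
Centre = midpoint = (2.5, 5); r² = |A_1A_2|²/4 = 53/4 = 13.25.
r = √(13.25) ≈ 3.64.

3.64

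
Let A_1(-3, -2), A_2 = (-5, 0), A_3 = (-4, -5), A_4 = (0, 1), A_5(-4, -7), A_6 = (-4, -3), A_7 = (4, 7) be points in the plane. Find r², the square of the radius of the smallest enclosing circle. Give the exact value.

65

The minimum enclosing circle of a finite set is fixed by two of the points (as a diameter) or three (as a circumcircle).
The farthest pair is A_5–A_7 with squared distance 260. The circle on this segment as diameter has centre (0, 0) and r² = 260/4 = 65.
Check A_1: distance² to centre = 13 ≤ 65, so it lies inside.
All remaining points lie in this disk, and no smaller disk contains both endpoints, so this is the minimum enclosing circle.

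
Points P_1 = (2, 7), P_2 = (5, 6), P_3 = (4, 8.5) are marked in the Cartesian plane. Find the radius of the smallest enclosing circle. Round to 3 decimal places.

Side lengths²: P_1P_2² = 10, P_1P_3² = 6.25, P_2P_3² = 7.25.
Since P_1P_2² = 10 < 7.25 + 6.25 = 13.5, the triangle is acute, so the smallest enclosing circle is the circumcircle.
Circumcentre = (189/52, 359/52), r² = 3625/1352.
r = √(3625/1352) ≈ 1.637.

1.637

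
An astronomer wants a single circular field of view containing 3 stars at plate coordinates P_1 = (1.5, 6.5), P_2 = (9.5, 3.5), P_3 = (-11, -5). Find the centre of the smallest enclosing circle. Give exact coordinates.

(-0.75, -0.75)

Side lengths²: P_1P_2² = 73, P_1P_3² = 288.5, P_2P_3² = 492.5.
Since P_2P_3² = 492.5 ≥ 288.5 + 73 = 361.5, the angle opposite P_2P_3 is not acute, so the smallest enclosing circle has P_2P_3 as diameter.
Centre = midpoint of P_2P_3 = (-0.75, -0.75), r² = 492.5/4 = 123.125.
Centre = (-0.75, -0.75).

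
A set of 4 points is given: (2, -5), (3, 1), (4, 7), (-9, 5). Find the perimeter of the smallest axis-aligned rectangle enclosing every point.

50

Width = max x − min x = 4 − (-9) = 13.
Height = max y − min y = 7 − (-5) = 12.
Perimeter = 2(13 + 12) = 50.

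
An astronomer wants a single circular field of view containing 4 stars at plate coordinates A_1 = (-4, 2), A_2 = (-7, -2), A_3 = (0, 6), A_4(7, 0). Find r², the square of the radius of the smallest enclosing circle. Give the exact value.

50

A smallest enclosing disk is always determined by at most three of the input points on its boundary.
The farthest pair is A_2–A_4 with squared distance 200. The circle on this segment as diameter has centre (0, -1) and r² = 200/4 = 50.
Check A_1: distance² to centre = 25 ≤ 50, so it lies inside.
All remaining points lie in this disk, and no smaller disk contains both endpoints, so this is the minimum enclosing circle.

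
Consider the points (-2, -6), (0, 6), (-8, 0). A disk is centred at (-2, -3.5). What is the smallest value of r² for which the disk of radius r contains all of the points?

The required radius is the distance from (-2, -3.5) to the farthest point.
Squared distances: 6.25, 94.25, 48.25.
Maximum is 94.25, attained at (0, 6).

94.25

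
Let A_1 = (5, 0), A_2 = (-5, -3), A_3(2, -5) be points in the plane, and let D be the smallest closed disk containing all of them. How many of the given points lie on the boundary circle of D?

Side lengths²: A_1A_2² = 109, A_1A_3² = 34, A_2A_3² = 53.
Since A_1A_2² = 109 ≥ 53 + 34 = 87, the angle opposite A_1A_2 is not acute, so the smallest enclosing circle has A_1A_2 as diameter.
Centre = midpoint of A_1A_2 = (0, -1.5), r² = 109/4 = 27.25.
The points at distance exactly r from the centre are A_1, A_2 — 2 points.

2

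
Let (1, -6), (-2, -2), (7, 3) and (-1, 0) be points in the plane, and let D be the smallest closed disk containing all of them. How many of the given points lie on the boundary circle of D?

The minimum enclosing circle is determined by three boundary points: (1, -6), (-2, -2), (7, 3).
Their circumcentre is (115/34, -37/34) with r² = 17225/578.
The farthest remaining point (-1, 0) is at distance² 11785/578 ≤ 17225/578.
The points at distance exactly r from the centre are (1, -6), (-2, -2), (7, 3) — 3 points.

3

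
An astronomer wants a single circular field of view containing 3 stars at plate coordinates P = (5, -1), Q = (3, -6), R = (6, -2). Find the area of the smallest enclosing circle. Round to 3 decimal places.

Side lengths²: PQ² = 29, PR² = 2, QR² = 25.
Since PQ² = 29 ≥ 25 + 2 = 27, the angle opposite PQ is not acute, so the smallest enclosing circle has PQ as diameter.
Centre = midpoint of PQ = (4, -3.5), r² = 29/4 = 7.25.
Area = π·r² = π·7.25 ≈ 22.777.

22.777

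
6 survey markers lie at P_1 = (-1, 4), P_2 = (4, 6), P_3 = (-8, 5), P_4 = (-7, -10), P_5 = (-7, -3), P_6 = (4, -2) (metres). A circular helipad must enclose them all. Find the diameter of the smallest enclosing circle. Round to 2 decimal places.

19.42

The minimum enclosing circle of a finite set is fixed by two of the points (as a diameter) or three (as a circumcircle).
The farthest pair is P_2–P_4 with squared distance 377. The circle on this segment as diameter has centre (-1.5, -2) and r² = 377/4 = 94.25.
Check P_1: distance² to centre = 36.25 ≤ 94.25, so it lies inside.
All remaining points lie in this disk, and no smaller disk contains both endpoints, so this is the minimum enclosing circle.
Diameter = 2r = 2√(94.25) ≈ 19.42.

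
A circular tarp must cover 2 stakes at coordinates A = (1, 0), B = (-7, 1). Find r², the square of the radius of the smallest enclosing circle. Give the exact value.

The smallest circle enclosing two points has them as diameter endpoints.
Centre = midpoint = (-3, 0.5); r² = |AB|²/4 = 65/4 = 16.25.

16.25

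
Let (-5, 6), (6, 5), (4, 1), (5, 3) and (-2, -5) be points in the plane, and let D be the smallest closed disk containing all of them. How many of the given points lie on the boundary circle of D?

A smallest enclosing disk is always determined by at most three of the input points on its boundary.
The minimum enclosing circle is determined by three boundary points: (-5, 6), (6, 5), (-2, -5).
Their circumcentre is (8/59, 88/59) with r² = 162565/3481.
The farthest remaining point (5, 3) is at distance² 90290/3481 ≤ 162565/3481.
The points at distance exactly r from the centre are (-5, 6), (6, 5), (-2, -5) — 3 points.

3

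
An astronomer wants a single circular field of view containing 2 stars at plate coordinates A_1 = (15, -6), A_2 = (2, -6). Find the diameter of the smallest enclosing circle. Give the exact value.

The smallest circle enclosing two points has them as diameter endpoints.
Centre = midpoint = (8.5, -6); r² = |A_1A_2|²/4 = 169/4 = 42.25.
Diameter = 2r = 2√(42.25) = 13.

13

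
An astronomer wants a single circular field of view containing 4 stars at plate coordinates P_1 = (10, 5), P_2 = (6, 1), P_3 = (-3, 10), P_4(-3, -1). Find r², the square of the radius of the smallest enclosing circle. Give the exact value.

19885/338

By Welzl's lemma the MEC is supported by two points (diametrically opposite) or three points (on a circumcircle).
The minimum enclosing circle is determined by three boundary points: P_1, P_3, P_4.
Their circumcentre is (61/26, 4.5) with r² = 19885/338.
The farthest remaining point P_2 is at distance² 8653/338 ≤ 19885/338.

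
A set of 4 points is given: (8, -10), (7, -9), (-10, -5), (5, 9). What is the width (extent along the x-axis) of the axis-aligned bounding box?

18

max x = 8, min x = -10, so width = 18.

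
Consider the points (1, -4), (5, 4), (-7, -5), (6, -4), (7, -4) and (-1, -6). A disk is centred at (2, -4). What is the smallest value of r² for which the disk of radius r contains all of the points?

The required radius is the distance from (2, -4) to the farthest point.
Squared distances: 1, 73, 82, 16, 25, 13.
Maximum is 82, attained at (-7, -5).

82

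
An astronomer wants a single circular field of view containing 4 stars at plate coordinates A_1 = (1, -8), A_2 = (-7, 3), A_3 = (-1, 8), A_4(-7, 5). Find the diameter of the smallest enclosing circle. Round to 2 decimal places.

A smallest enclosing disk is always determined by at most three of the input points on its boundary.
The minimum enclosing circle is determined by three boundary points: A_1, A_3, A_4.
Their circumcentre is (-12/17, -3/34) with r² = 75725/1156.
The farthest remaining point A_2 is at distance² 56821/1156 ≤ 75725/1156.
Diameter = 2r = 2√(75725/1156) ≈ 16.19.

16.19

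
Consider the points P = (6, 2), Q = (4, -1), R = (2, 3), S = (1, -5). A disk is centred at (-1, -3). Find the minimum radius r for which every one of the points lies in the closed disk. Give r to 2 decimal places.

The required radius is the distance from (-1, -3) to the farthest point.
Squared distances: 74, 29, 45, 8.
Maximum is 74, attained at P.
r = √74 ≈ 8.60.

8.60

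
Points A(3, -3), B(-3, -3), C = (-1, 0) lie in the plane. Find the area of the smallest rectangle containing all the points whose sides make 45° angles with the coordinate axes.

21

In coordinates u = x + y, v = x − y the rectangle is axis-aligned; the map (x,y)→(u,v) scales areas by 2.
u-values: 0, -6, -1; range = 0 − (-6) = 6.
v-values: 6, 0, -1; range = 6 − (-1) = 7.
Area = (6 × 7) / 2 = 21.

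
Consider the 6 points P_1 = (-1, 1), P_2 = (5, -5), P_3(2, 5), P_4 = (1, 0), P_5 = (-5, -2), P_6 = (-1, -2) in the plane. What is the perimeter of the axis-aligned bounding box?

Width = max x − min x = 5 − (-5) = 10.
Height = max y − min y = 5 − (-5) = 10.
Perimeter = 2(10 + 10) = 40.

40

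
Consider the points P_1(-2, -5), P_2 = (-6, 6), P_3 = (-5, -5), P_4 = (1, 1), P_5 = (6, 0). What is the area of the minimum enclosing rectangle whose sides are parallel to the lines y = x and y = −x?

In coordinates u = x + y, v = x − y the rectangle is axis-aligned; the map (x,y)→(u,v) scales areas by 2.
u-values: -7, 0, -10, 2, 6; range = 6 − (-10) = 16.
v-values: 3, -12, 0, 0, 6; range = 6 − (-12) = 18.
Area = (16 × 18) / 2 = 144.

144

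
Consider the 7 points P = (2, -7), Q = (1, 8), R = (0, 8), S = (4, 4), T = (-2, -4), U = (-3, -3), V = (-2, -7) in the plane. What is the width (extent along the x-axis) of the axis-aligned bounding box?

max x = 4, min x = -3, so width = 7.

7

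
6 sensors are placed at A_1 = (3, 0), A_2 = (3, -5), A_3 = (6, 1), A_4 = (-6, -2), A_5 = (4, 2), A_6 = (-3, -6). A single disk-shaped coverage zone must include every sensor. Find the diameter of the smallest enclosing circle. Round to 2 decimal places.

12.37

A smallest enclosing disk is always determined by at most three of the input points on its boundary.
The minimum enclosing circle is determined by three boundary points: A_3, A_4, A_6.
Their circumcentre is (1/38, -23/38) with r² = 27625/722.
The farthest remaining point A_2 is at distance² 20329/722 ≤ 27625/722.
Diameter = 2r = 2√(27625/722) ≈ 12.37.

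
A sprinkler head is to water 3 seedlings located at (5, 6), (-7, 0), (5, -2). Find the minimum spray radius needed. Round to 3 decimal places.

6.801

Call the three points A, B, C in the order given.
Side lengths²: AB² = 180, AC² = 64, BC² = 148.
Since AB² = 180 < 148 + 64 = 212, the triangle is acute, so the smallest enclosing circle is the circumcircle.
Circumcentre = (-0.5, 2), r² = 46.25.
r = √(46.25) ≈ 6.801.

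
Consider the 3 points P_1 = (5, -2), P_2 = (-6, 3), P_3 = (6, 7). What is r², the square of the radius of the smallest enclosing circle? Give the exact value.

14965/338

Side lengths²: P_1P_2² = 146, P_1P_3² = 82, P_2P_3² = 160.
Since P_2P_3² = 160 < 146 + 82 = 228, the triangle is acute, so the smallest enclosing circle is the circumcircle.
Circumcentre = (17/26, 79/26), r² = 14965/338.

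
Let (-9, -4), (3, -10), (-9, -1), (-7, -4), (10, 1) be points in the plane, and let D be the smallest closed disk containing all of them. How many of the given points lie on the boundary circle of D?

The minimum enclosing circle of a finite set is fixed by two of the points (as a diameter) or three (as a circumcircle).
The farthest pair is (-9, -4)–(10, 1) with squared distance 386. The circle on this segment as diameter has centre (0.5, -1.5) and r² = 386/4 = 96.5.
Check (3, -10): distance² to centre = 78.5 ≤ 96.5, so it lies inside.
All remaining points lie in this disk, and no smaller disk contains both endpoints, so this is the minimum enclosing circle.
The points at distance exactly r from the centre are (-9, -4), (10, 1) — 2 points.

2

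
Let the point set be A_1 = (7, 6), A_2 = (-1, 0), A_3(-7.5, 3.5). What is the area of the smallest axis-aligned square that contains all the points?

The bounding box has width 14.5 and height 6.
An axis-aligned square enclosing the set must have side ≥ max(width, height).
So the minimum side is max(14.5, 6) = 14.5.
Area = 14.5² = 210.25.

210.25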